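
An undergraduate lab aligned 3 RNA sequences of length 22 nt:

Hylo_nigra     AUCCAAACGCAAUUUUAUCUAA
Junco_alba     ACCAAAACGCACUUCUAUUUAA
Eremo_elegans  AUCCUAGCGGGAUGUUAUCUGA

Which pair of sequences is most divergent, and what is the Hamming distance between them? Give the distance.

11

Pairwise Hamming distances:
  Hylo_nigra vs Junco_alba: 5
  Hylo_nigra vs Eremo_elegans: 6
  Junco_alba vs Eremo_elegans: 11
The largest is 11, between Junco_alba and Eremo_elegans.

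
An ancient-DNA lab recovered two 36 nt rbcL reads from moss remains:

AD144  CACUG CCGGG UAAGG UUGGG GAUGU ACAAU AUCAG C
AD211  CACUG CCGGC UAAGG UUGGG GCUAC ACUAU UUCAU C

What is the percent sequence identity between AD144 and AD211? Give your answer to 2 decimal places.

The sequences differ at positions 10 (G/C), 22 (A/C), 24 (G/A), 25 (U/C), 28 (A/U), 31 (A/U), 35 (G/U).
29 of the 36 sites match, so the percent identity is 29/36 × 100 = 80.56%.

80.56%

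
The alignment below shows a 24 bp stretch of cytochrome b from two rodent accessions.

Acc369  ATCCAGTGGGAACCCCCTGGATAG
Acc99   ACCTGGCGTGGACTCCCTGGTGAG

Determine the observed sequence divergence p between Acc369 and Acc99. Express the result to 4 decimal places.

Mismatches occur at site 2 (T/C), site 4 (C/T), site 5 (A/G), site 7 (T/C), site 9 (G/T), site 11 (A/G), site 14 (C/T), site 21 (A/T), site 22 (T/G).
There are 9 differences over 24 sites, so p = 9/24 = 0.3750.

0.3750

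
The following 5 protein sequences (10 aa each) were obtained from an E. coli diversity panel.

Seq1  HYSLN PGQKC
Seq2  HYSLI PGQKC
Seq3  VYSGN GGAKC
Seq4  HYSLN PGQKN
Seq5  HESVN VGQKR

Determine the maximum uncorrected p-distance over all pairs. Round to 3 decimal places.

Pairwise Hamming distances:
  Seq1 vs Seq2: 1
  Seq1 vs Seq3: 4
  Seq1 vs Seq4: 1
  Seq1 vs Seq5: 4
  Seq2 vs Seq3: 5
  Seq2 vs Seq4: 2
  Seq2 vs Seq5: 5
  Seq3 vs Seq4: 5
  Seq3 vs Seq5: 6
  Seq4 vs Seq5: 4
The largest is 6 mismatches, between Seq3 and Seq5; p = 6/10 = 0.600.

0.600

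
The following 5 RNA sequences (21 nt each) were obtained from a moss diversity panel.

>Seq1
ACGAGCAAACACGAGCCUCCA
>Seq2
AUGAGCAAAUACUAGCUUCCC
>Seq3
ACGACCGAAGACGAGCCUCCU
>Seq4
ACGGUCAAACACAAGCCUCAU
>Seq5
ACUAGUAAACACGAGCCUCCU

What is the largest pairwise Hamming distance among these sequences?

8

Pairwise Hamming distances:
  Seq1 vs Seq2: 5
  Seq1 vs Seq3: 4
  Seq1 vs Seq4: 5
  Seq1 vs Seq5: 3
  Seq2 vs Seq3: 7
  Seq2 vs Seq4: 8
  Seq2 vs Seq5: 7
  Seq3 vs Seq4: 6
  Seq3 vs Seq5: 5
  Seq4 vs Seq5: 6
The largest is 8, between Seq2 and Seq4.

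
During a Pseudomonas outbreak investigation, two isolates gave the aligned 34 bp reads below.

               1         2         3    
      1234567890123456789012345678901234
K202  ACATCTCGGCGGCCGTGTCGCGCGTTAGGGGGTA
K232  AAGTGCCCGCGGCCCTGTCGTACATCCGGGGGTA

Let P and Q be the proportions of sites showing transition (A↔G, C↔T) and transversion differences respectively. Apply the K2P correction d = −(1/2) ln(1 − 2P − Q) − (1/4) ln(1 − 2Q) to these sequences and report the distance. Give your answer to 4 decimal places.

0.4337

The sequences differ at positions 2 (C/A, transversion), 3 (A/G, transition), 5 (C/G, transversion), 6 (T/C, transition), 8 (G/C, transversion), 15 (G/C, transversion), 21 (C/T, transition), 22 (G/A, transition), 24 (G/A, transition), 26 (T/C, transition), 27 (A/C, transversion).
Of the 11 differences, 6 transitions and 5 transversions over 34 sites: P = 6/34 = 0.176471, Q = 5/34 = 0.147059.
d = −0.5·ln(0.499999) − 0.25·ln(0.705882) = −0.5·(-0.693149) − 0.25·(-0.348307) = 0.4337.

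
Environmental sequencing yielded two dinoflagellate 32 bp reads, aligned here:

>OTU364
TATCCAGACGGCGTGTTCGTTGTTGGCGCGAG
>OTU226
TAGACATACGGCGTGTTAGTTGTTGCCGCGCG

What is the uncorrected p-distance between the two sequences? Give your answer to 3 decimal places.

0.188

Differing sites — 3:T/G; 4:C/A; 7:G/T; 18:C/A; 26:G/C; 31:A/C.
There are 6 differences over 32 sites, so p = 6/32 = 0.188.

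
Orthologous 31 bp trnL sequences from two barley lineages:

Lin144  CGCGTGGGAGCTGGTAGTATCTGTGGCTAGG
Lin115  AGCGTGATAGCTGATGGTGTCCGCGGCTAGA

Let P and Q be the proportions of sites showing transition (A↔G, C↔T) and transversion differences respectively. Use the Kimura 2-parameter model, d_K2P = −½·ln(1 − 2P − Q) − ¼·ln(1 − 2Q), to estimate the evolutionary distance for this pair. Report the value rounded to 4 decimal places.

Differing sites — 1:C/A (Tv); 7:G/A (Ti); 8:G/T (Tv); 14:G/A (Ti); 16:A/G (Ti); 19:A/G (Ti); 22:T/C (Ti); 24:T/C (Ti); 31:G/A (Ti).
Of the 9 differences, 7 transitions and 2 transversions over 31 sites: P = 7/31 = 0.225806, Q = 2/31 = 0.064516.
d = −0.5·ln(0.483872) − 0.25·ln(0.870968) = −0.5·(-0.725935) − 0.25·(-0.138150) = 0.3975.

0.3975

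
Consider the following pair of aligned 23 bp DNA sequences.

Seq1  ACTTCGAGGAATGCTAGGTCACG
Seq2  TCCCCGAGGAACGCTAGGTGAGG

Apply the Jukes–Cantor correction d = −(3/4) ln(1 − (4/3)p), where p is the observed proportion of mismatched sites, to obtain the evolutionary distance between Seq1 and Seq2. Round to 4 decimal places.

Mismatches occur at site 1 (A/T), site 3 (T/C), site 4 (T/C), site 12 (T/C), site 20 (C/G), site 22 (C/G).
p = 6/23 = 0.260870.
d = −0.75 · ln(1 − (4/3)·0.260870) = −0.75 · ln(0.652173) = −0.75 · (-0.427445) = 0.3206.

0.3206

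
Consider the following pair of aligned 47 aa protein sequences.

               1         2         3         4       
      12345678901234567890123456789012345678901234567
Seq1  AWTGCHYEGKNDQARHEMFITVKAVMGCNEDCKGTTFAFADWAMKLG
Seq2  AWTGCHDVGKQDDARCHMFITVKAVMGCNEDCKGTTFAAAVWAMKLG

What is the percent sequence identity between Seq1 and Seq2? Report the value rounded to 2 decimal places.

82.98%

Differing sites — 7:Y/D; 8:E/V; 11:N/Q; 13:Q/D; 16:H/C; 17:E/H; 39:F/A; 41:D/V.
39 of the 47 sites match, so the percent identity is 39/47 × 100 = 82.98%.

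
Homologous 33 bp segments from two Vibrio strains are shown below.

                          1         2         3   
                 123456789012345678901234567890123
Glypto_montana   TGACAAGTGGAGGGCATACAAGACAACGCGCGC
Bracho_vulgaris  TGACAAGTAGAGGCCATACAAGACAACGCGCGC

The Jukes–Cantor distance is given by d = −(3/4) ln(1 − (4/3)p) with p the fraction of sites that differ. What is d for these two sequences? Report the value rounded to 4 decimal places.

The sequences differ at positions 9 (G/A), 14 (G/C).
p = 2/33 = 0.060606.
d = −0.75 · ln(1 − (4/3)·0.060606) = −0.75 · ln(0.919192) = −0.75 · (-0.084260) = 0.0632.

0.0632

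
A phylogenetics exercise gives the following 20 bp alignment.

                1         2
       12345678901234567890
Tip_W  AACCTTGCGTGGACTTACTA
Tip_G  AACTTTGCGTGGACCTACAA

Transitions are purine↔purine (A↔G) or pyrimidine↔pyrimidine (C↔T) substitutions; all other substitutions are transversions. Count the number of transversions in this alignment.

1

The sequences differ at positions 4 (C/T, transition), 15 (T/C, transition), 19 (T/A, transversion).
Of the 3 differences, 2 transitions and 1 transversion, so the answer is 1.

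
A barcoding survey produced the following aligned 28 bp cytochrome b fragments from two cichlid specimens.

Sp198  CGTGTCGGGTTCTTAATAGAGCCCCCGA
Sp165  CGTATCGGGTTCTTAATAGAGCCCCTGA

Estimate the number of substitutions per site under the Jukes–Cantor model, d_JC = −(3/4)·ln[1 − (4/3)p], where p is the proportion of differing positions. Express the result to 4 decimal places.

Mismatches occur at site 4 (G→A), site 26 (C→T).
p = 2/28 = 0.071429.
d = −0.75 · ln(1 − (4/3)·0.071429) = −0.75 · ln(0.904761) = −0.75 · (-0.100084) = 0.0751.

0.0751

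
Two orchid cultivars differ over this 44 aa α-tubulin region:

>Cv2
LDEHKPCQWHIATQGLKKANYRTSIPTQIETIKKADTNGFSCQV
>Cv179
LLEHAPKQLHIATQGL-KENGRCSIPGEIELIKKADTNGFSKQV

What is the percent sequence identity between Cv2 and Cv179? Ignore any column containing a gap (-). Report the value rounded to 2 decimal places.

74.42%

Excluding the 1 gap column leaves 43 comparable sites.
The sequences differ at positions 2 (D/L), 5 (K/A), 7 (C/K), 9 (W/L), 19 (A/E), 21 (Y/G), 23 (T/C), 27 (T/G), 28 (Q/E), 31 (T/L), 42 (C/K).
32 of the 43 comparable sites match, so the percent identity is 32/43 × 100 = 74.42%.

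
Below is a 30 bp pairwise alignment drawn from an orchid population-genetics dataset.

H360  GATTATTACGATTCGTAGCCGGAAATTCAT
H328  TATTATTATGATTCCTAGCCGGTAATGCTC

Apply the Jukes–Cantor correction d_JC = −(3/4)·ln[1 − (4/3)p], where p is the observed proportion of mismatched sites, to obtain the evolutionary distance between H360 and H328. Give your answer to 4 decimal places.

0.2795

The sequences differ at positions 1 (G/T), 9 (C/T), 15 (G/C), 23 (A/T), 27 (T/G), 29 (A/T), 30 (T/C).
p = 7/30 = 0.233333.
d = −0.75 · ln(1 − (4/3)·0.233333) = −0.75 · ln(0.688889) = −0.75 · (-0.372675) = 0.2795.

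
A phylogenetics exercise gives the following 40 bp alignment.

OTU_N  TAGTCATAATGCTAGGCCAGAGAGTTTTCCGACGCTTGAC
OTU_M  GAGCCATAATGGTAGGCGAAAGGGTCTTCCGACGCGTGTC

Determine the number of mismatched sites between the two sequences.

9

The sequences differ at positions 1 (T/G), 4 (T/C), 12 (C/G), 18 (C/G), 20 (G/A), 23 (A/G), 26 (T/C), 36 (T/G), 39 (A/T).
That gives 9 mismatches out of 40 aligned sites, so the Hamming distance is 9.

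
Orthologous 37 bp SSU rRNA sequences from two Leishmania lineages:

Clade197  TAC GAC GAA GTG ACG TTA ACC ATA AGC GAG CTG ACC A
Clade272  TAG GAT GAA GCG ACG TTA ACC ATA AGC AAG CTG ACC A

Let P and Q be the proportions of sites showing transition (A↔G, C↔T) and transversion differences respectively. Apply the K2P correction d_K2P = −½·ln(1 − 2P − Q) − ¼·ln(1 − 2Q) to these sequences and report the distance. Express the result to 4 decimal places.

Differing sites — 3:C/G (Tv); 6:C/T (Ti); 11:T/C (Ti); 28:G/A (Ti).
Of the 4 differences, 3 transitions and 1 transversion over 37 sites: P = 3/37 = 0.081081, Q = 1/37 = 0.027027.
d = −0.5·ln(0.810811) − 0.25·ln(0.945946) = −0.5·(-0.209720) − 0.25·(-0.055570) = 0.1188.

0.1188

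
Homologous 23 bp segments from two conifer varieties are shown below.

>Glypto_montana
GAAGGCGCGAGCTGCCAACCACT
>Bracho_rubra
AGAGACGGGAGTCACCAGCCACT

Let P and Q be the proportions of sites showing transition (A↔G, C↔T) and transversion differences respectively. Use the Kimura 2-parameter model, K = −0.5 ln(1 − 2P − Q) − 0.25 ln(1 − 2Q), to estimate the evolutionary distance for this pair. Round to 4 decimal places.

Mismatches occur at site 1 (G↔A, transition), site 2 (A↔G, transition), site 5 (G↔A, transition), site 8 (C↔G, transversion), site 12 (C↔T, transition), site 13 (T↔C, transition), site 14 (G↔A, transition), site 18 (A↔G, transition).
Of the 8 differences, 7 transitions and 1 transversion over 23 sites: P = 7/23 = 0.304348, Q = 1/23 = 0.043478.
d = −0.5·ln(0.347826) − 0.25·ln(0.913044) = −0.5·(-1.056053) − 0.25·(-0.090971) = 0.5508.

0.5508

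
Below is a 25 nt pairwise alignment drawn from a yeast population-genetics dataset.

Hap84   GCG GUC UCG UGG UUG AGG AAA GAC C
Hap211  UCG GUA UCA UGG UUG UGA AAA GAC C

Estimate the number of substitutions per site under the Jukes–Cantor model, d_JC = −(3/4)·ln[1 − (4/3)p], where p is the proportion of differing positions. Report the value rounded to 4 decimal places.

The sequences differ at positions 1 (G/U), 6 (C/A), 9 (G/A), 16 (A/U), 18 (G/A).
p = 5/25 = 0.200000.
d = −0.75 · ln(1 − (4/3)·0.200000) = −0.75 · ln(0.733333) = −0.75 · (-0.310155) = 0.2326.

0.2326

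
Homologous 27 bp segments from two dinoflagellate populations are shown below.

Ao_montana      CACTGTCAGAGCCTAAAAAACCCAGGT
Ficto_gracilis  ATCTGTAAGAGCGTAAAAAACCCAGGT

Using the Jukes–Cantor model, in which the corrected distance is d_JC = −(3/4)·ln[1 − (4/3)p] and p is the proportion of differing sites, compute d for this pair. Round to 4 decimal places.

Mismatches occur at site 1 (C→A), site 2 (A→T), site 7 (C→A), site 13 (C→G).
p = 4/27 = 0.148148.
d = −0.75 · ln(1 − (4/3)·0.148148) = −0.75 · ln(0.802469) = −0.75 · (-0.220062) = 0.1650.

0.1650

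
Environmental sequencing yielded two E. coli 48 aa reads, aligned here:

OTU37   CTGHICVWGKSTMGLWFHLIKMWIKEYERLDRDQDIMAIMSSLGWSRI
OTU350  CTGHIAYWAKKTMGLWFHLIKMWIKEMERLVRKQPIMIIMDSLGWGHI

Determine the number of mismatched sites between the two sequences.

12

Mismatches occur at site 6 (C/A), site 7 (V/Y), site 9 (G/A), site 11 (S/K), site 27 (Y/M), site 31 (D/V), site 33 (D/K), site 35 (D/P), site 38 (A/I), site 41 (S/D), site 46 (S/G), site 47 (R/H).
That gives 12 mismatches out of 48 aligned sites, so the Hamming distance is 12.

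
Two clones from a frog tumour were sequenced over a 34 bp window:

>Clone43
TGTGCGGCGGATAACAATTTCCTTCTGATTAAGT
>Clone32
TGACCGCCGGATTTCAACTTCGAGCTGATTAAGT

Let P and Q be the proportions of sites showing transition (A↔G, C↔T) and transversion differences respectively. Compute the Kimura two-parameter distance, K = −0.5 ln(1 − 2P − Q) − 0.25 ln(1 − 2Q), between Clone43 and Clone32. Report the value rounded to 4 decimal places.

The sequences differ at positions 3 (T/A, transversion), 4 (G/C, transversion), 7 (G/C, transversion), 13 (A/T, transversion), 14 (A/T, transversion), 18 (T/C, transition), 22 (C/G, transversion), 23 (T/A, transversion), 24 (T/G, transversion).
Of the 9 differences, 1 transition and 8 transversions over 34 sites: P = 1/34 = 0.029412, Q = 8/34 = 0.235294.
d = −0.5·ln(0.705882) − 0.25·ln(0.529412) = −0.5·(-0.348307) − 0.25·(-0.635988) = 0.3332.

0.3332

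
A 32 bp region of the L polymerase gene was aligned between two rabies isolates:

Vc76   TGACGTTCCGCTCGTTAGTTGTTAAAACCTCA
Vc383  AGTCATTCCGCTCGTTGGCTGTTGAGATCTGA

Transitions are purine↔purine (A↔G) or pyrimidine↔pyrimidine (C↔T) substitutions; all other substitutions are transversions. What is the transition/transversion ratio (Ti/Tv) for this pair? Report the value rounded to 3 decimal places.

2.000

The sequences differ at positions 1 (T/A, transversion), 3 (A/T, transversion), 5 (G/A, transition), 17 (A/G, transition), 19 (T/C, transition), 24 (A/G, transition), 26 (A/G, transition), 28 (C/T, transition), 31 (C/G, transversion).
Of the 9 differences, 6 transitions and 3 transversions, so Ti/Tv = 6/3 = 2.000.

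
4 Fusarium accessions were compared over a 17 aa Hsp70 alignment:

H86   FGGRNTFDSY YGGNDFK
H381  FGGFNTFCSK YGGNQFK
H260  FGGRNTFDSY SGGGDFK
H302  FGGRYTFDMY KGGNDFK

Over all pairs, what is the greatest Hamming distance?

7

Pairwise Hamming distances:
  H86 vs H381: 4
  H86 vs H260: 2
  H86 vs H302: 3
  H381 vs H260: 6
  H381 vs H302: 7
  H260 vs H302: 4
The largest is 7, between H381 and H302.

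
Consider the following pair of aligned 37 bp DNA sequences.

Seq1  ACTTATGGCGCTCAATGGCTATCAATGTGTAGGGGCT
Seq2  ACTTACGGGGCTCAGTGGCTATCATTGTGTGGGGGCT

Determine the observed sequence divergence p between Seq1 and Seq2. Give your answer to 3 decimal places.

Mismatches occur at site 6 (T↔C), site 9 (C↔G), site 15 (A↔G), site 25 (A↔T), site 31 (A↔G).
There are 5 differences over 37 sites, so p = 5/37 = 0.135.

0.135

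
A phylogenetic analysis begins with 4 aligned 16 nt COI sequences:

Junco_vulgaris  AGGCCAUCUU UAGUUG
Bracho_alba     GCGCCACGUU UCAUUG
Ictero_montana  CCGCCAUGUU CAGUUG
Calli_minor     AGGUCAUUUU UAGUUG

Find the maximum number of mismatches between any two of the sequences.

Pairwise Hamming distances:
  Junco_vulgaris vs Bracho_alba: 6
  Junco_vulgaris vs Ictero_montana: 4
  Junco_vulgaris vs Calli_minor: 2
  Bracho_alba vs Ictero_montana: 5
  Bracho_alba vs Calli_minor: 7
  Ictero_montana vs Calli_minor: 5
The largest is 7, between Bracho_alba and Calli_minor.

7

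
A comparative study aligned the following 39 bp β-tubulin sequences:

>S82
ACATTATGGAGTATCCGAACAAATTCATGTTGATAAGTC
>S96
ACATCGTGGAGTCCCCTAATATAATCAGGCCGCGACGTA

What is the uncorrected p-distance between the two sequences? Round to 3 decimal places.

Differing sites — 5:T/C; 6:A/G; 13:A/C; 14:T/C; 17:G/T; 20:C/T; 22:A/T; 24:T/A; 28:T/G; 30:T/C; 31:T/C; 33:A/C; 34:T/G; 36:A/C; 39:C/A.
There are 15 differences over 39 sites, so p = 15/39 = 0.385.

0.385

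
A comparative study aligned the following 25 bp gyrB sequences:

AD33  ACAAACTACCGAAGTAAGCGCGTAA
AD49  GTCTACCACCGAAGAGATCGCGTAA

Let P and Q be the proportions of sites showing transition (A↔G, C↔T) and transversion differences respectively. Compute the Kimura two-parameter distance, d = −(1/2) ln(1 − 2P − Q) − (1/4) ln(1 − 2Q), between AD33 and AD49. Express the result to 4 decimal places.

The sequences differ at positions 1 (A/G, transition), 2 (C/T, transition), 3 (A/C, transversion), 4 (A/T, transversion), 7 (T/C, transition), 15 (T/A, transversion), 16 (A/G, transition), 18 (G/T, transversion).
Of the 8 differences, 4 transitions and 4 transversions over 25 sites: P = 4/25 = 0.160000, Q = 4/25 = 0.160000.
d = −0.5·ln(0.520000) − 0.25·ln(0.680000) = −0.5·(-0.653926) − 0.25·(-0.385662) = 0.4234.

0.4234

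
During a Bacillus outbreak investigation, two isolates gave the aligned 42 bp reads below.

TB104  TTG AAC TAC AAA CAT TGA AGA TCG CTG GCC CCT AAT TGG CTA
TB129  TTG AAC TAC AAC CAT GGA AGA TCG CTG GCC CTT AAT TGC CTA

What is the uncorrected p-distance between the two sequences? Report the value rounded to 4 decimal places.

Differing sites — 12:A/C; 16:T/G; 32:C/T; 39:G/C.
There are 4 differences over 42 sites, so p = 4/42 = 0.0952.

0.0952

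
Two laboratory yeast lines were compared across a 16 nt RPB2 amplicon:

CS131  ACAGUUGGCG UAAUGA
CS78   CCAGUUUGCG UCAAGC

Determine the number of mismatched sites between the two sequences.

5

Differing sites — 1:A/C; 7:G/U; 12:A/C; 14:U/A; 16:A/C.
That gives 5 mismatches out of 16 aligned sites, so the Hamming distance is 5.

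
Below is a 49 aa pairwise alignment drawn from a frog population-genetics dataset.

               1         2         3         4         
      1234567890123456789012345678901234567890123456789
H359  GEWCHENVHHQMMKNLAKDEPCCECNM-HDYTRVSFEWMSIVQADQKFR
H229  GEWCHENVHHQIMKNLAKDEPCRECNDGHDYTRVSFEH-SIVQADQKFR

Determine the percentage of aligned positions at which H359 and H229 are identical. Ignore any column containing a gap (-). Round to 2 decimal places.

91.49%

Excluding the 2 gap columns leaves 47 comparable sites.
Mismatches occur at site 12 (M→I), site 23 (C→R), site 27 (M→D), site 38 (W→H).
43 of the 47 comparable sites match, so the percent identity is 43/47 × 100 = 91.49%.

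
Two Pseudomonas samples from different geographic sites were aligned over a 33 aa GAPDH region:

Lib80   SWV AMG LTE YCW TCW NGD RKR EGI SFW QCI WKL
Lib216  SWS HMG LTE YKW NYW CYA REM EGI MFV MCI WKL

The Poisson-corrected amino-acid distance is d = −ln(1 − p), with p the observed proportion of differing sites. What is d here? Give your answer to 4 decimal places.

Differing sites — 3:V/S; 4:A/H; 11:C/K; 13:T/N; 14:C/Y; 16:N/C; 17:G/Y; 18:D/A; 20:K/E; 21:R/M; 25:S/M; 27:W/V; 28:Q/M.
p = 13/33 = 0.393939.
d = −ln(1 − 0.393939) = −ln(0.606061) = 0.5008.

0.5008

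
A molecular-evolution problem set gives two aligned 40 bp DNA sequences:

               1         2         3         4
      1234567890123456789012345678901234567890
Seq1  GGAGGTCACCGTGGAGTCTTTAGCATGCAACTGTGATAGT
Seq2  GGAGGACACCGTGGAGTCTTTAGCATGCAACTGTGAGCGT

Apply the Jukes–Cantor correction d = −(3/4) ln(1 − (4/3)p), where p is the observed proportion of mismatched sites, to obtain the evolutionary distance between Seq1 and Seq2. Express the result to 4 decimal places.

0.0790

Differing sites — 6:T/A; 37:T/G; 38:A/C.
p = 3/40 = 0.075000.
d = −0.75 · ln(1 − (4/3)·0.075000) = −0.75 · ln(0.900000) = −0.75 · (-0.105361) = 0.0790.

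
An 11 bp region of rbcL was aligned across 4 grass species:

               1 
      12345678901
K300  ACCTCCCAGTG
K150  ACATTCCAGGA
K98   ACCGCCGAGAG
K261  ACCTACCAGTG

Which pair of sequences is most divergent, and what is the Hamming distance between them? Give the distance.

6

Pairwise Hamming distances:
  K300 vs K150: 4
  K300 vs K98: 3
  K300 vs K261: 1
  K150 vs K98: 6
  K150 vs K261: 4
  K98 vs K261: 4
The largest is 6, between K150 and K98.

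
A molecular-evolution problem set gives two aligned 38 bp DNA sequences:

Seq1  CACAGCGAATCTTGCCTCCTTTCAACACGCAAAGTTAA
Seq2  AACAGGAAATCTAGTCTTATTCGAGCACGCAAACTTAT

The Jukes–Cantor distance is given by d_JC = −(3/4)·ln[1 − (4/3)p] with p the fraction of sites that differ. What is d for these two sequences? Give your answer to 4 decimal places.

0.4099

The sequences differ at positions 1 (C/A), 6 (C/G), 7 (G/A), 13 (T/A), 15 (C/T), 18 (C/T), 19 (C/A), 22 (T/C), 23 (C/G), 25 (A/G), 34 (G/C), 38 (A/T).
p = 12/38 = 0.315789.
d = −0.75 · ln(1 − (4/3)·0.315789) = −0.75 · ln(0.578948) = −0.75 · (-0.546543) = 0.4099.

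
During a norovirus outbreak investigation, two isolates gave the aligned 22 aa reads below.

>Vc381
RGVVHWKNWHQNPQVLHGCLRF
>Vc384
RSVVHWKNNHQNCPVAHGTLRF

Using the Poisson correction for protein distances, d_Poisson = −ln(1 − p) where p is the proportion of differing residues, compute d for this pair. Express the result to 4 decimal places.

Differing sites — 2:G/S; 9:W/N; 13:P/C; 14:Q/P; 16:L/A; 19:C/T.
p = 6/22 = 0.272727.
d = −ln(1 − 0.272727) = −ln(0.727273) = 0.3185.

0.3185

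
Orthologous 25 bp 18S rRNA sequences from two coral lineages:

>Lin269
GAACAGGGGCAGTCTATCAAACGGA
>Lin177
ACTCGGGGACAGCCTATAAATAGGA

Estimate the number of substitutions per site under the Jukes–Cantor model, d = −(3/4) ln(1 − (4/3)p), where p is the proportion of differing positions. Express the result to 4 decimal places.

Mismatches occur at site 1 (G↔A), site 2 (A↔C), site 3 (A↔T), site 5 (A↔G), site 9 (G↔A), site 13 (T↔C), site 18 (C↔A), site 21 (A↔T), site 22 (C↔A).
p = 9/25 = 0.360000.
d = −0.75 · ln(1 − (4/3)·0.360000) = −0.75 · ln(0.520000) = −0.75 · (-0.653926) = 0.4904.

0.4904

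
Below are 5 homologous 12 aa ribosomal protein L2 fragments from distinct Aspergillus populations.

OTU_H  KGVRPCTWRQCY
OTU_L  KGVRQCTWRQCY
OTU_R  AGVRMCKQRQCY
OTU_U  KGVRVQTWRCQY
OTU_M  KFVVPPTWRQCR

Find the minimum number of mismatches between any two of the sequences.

Pairwise Hamming distances:
  OTU_H vs OTU_L: 1
  OTU_H vs OTU_R: 4
  OTU_H vs OTU_U: 4
  OTU_H vs OTU_M: 4
  OTU_L vs OTU_R: 4
  OTU_L vs OTU_U: 4
  OTU_L vs OTU_M: 5
  OTU_R vs OTU_U: 7
  OTU_R vs OTU_M: 8
  OTU_U vs OTU_M: 7
The smallest is 1, between OTU_H and OTU_L.

1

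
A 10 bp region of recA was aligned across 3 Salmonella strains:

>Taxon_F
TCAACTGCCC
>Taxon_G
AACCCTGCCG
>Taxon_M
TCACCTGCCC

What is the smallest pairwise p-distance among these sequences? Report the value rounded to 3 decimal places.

0.100

Pairwise Hamming distances:
  Taxon_F vs Taxon_G: 5
  Taxon_F vs Taxon_M: 1
  Taxon_G vs Taxon_M: 4
The smallest is 1 mismatch, between Taxon_F and Taxon_M; p = 1/10 = 0.100.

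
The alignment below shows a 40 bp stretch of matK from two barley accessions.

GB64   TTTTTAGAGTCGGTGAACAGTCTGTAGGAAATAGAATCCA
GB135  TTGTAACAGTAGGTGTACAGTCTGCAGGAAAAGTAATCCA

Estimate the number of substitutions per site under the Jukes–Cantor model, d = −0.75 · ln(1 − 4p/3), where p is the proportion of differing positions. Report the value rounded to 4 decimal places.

Mismatches occur at site 3 (T/G), site 5 (T/A), site 7 (G/C), site 11 (C/A), site 16 (A/T), site 25 (T/C), site 32 (T/A), site 33 (A/G), site 34 (G/T).
p = 9/40 = 0.225000.
d = −0.75 · ln(1 − (4/3)·0.225000) = −0.75 · ln(0.700000) = −0.75 · (-0.356675) = 0.2675.

0.2675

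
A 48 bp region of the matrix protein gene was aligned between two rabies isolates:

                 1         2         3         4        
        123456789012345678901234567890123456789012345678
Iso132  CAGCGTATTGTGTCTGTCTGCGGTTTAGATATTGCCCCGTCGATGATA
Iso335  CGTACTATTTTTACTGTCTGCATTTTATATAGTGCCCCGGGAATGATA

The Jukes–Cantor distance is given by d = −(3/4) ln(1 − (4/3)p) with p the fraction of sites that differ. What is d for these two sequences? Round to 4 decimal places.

The sequences differ at positions 2 (A/G), 3 (G/T), 4 (C/A), 5 (G/C), 10 (G/T), 12 (G/T), 13 (T/A), 22 (G/A), 23 (G/T), 28 (G/T), 32 (T/G), 40 (T/G), 41 (C/G), 42 (G/A).
p = 14/48 = 0.291667.
d = −0.75 · ln(1 − (4/3)·0.291667) = −0.75 · ln(0.611111) = −0.75 · (-0.492477) = 0.3694.

0.3694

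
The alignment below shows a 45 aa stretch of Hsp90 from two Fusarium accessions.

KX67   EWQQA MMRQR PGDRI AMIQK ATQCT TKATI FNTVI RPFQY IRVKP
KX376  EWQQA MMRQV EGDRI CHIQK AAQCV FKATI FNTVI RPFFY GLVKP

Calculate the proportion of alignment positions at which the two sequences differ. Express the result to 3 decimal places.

The sequences differ at positions 10 (R/V), 11 (P/E), 16 (A/C), 17 (M/H), 22 (T/A), 25 (T/V), 26 (T/F), 39 (Q/F), 41 (I/G), 42 (R/L).
There are 10 differences over 45 sites, so p = 10/45 = 0.222.

0.222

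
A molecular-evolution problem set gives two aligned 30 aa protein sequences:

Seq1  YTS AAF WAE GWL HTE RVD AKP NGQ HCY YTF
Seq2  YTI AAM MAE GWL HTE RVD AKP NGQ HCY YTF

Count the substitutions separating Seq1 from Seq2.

3

The sequences differ at positions 3 (S/I), 6 (F/M), 7 (W/M).
That gives 3 mismatches out of 30 aligned sites, so the Hamming distance is 3.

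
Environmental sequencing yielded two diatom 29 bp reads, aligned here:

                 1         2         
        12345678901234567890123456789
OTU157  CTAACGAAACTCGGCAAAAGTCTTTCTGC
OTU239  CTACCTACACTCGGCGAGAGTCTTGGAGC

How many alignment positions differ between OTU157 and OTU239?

Differing sites — 4:A/C; 6:G/T; 8:A/C; 16:A/G; 18:A/G; 25:T/G; 26:C/G; 27:T/A.
That gives 8 mismatches out of 29 aligned sites, so the Hamming distance is 8.

8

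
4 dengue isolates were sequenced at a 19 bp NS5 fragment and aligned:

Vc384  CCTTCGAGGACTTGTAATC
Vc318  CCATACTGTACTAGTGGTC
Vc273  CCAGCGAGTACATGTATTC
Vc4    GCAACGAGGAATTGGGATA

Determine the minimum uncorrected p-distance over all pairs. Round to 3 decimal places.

Pairwise Hamming distances:
  Vc384 vs Vc318: 8
  Vc384 vs Vc273: 5
  Vc384 vs Vc4: 7
  Vc318 vs Vc273: 8
  Vc318 vs Vc4: 11
  Vc273 vs Vc4: 9
The smallest is 5 mismatches, between Vc384 and Vc273; p = 5/19 = 0.263.

0.263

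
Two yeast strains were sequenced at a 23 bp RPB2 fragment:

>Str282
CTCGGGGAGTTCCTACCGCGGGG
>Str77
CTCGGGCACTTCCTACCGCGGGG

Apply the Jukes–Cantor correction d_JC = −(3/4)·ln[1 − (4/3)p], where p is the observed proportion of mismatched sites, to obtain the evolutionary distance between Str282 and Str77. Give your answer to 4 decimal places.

The sequences differ at positions 7 (G/C), 9 (G/C).
p = 2/23 = 0.086957.
d = −0.75 · ln(1 − (4/3)·0.086957) = −0.75 · ln(0.884057) = −0.75 · (-0.123234) = 0.0924.

0.0924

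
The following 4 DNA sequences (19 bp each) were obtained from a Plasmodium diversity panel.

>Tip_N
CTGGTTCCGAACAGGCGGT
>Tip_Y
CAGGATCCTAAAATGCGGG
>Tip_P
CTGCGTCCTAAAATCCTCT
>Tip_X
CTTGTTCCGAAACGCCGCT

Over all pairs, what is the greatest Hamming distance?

Pairwise Hamming distances:
  Tip_N vs Tip_Y: 6
  Tip_N vs Tip_P: 8
  Tip_N vs Tip_X: 5
  Tip_Y vs Tip_P: 7
  Tip_Y vs Tip_X: 9
  Tip_P vs Tip_X: 7
The largest is 9, between Tip_Y and Tip_X.

9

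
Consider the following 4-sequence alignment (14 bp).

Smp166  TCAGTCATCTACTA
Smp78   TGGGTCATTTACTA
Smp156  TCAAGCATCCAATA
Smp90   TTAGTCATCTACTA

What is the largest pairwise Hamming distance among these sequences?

Pairwise Hamming distances:
  Smp166 vs Smp78: 3
  Smp166 vs Smp156: 4
  Smp166 vs Smp90: 1
  Smp78 vs Smp156: 7
  Smp78 vs Smp90: 3
  Smp156 vs Smp90: 5
The largest is 7, between Smp78 and Smp156.

7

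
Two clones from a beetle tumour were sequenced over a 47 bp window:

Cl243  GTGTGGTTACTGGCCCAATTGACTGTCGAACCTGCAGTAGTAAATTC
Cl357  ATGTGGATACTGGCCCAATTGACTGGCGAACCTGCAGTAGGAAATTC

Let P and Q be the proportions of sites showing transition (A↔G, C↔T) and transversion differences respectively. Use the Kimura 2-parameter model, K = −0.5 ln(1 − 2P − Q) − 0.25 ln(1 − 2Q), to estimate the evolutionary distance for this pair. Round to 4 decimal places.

0.0904

The sequences differ at positions 1 (G/A, transition), 7 (T/A, transversion), 26 (T/G, transversion), 41 (T/G, transversion).
Of the 4 differences, 1 transition and 3 transversions over 47 sites: P = 1/47 = 0.021277, Q = 3/47 = 0.063830.
d = −0.5·ln(0.893616) − 0.25·ln(0.872340) = −0.5·(-0.112479) − 0.25·(-0.136576) = 0.0904.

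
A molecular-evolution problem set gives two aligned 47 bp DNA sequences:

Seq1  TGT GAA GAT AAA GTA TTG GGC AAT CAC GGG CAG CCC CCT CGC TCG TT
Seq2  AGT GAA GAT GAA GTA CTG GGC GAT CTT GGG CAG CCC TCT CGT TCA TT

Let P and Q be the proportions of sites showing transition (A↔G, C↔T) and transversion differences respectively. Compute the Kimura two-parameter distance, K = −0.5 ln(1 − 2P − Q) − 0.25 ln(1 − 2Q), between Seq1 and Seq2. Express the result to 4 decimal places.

Mismatches occur at site 1 (T/A, transversion), site 10 (A/G, transition), site 16 (T/C, transition), site 22 (A/G, transition), site 26 (A/T, transversion), site 27 (C/T, transition), site 37 (C/T, transition), site 42 (C/T, transition), site 45 (G/A, transition).
Of the 9 differences, 7 transitions and 2 transversions over 47 sites: P = 7/47 = 0.148936, Q = 2/47 = 0.042553.
d = −0.5·ln(0.659575) − 0.25·ln(0.914894) = −0.5·(-0.416160) − 0.25·(-0.088947) = 0.2303.

0.2303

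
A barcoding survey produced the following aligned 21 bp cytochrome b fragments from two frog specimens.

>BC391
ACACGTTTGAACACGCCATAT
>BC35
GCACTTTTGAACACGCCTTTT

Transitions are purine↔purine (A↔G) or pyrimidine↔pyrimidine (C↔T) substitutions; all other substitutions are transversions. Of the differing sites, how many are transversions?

3

The sequences differ at positions 1 (A/G, transition), 5 (G/T, transversion), 18 (A/T, transversion), 20 (A/T, transversion).
Of the 4 differences, 1 transition and 3 transversions, so the answer is 3.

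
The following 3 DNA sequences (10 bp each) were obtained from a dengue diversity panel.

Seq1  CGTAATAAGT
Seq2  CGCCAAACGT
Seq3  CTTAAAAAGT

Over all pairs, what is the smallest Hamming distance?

Pairwise Hamming distances:
  Seq1 vs Seq2: 4
  Seq1 vs Seq3: 2
  Seq2 vs Seq3: 4
The smallest is 2, between Seq1 and Seq3.

2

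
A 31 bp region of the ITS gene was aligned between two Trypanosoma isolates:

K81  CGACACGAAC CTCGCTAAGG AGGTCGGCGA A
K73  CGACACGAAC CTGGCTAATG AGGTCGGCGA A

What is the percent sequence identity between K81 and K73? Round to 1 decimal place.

93.5%

Differing sites — 13:C/G; 19:G/T.
29 of the 31 sites match, so the percent identity is 29/31 × 100 = 93.5%.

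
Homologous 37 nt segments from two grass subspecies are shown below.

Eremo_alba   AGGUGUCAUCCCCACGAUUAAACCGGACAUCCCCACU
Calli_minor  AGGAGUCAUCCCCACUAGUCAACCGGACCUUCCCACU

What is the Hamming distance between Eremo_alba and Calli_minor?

6

Mismatches occur at site 4 (U/A), site 16 (G/U), site 18 (U/G), site 20 (A/C), site 29 (A/C), site 31 (C/U).
That gives 6 mismatches out of 37 aligned sites, so the Hamming distance is 6.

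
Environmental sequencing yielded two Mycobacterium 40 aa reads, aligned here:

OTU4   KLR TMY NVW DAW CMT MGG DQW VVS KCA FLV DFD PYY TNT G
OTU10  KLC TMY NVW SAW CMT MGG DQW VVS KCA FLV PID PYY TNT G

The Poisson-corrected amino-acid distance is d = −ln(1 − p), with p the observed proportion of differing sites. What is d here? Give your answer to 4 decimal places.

0.1054

Mismatches occur at site 3 (R↔C), site 10 (D↔S), site 31 (D↔P), site 32 (F↔I).
p = 4/40 = 0.100000.
d = −ln(1 − 0.100000) = −ln(0.900000) = 0.1054.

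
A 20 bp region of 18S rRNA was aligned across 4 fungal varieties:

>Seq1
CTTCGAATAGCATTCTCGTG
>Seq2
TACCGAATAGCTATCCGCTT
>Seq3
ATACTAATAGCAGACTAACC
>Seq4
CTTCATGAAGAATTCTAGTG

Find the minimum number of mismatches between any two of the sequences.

6

Pairwise Hamming distances:
  Seq1 vs Seq2: 9
  Seq1 vs Seq3: 9
  Seq1 vs Seq4: 6
  Seq2 vs Seq3: 12
  Seq2 vs Seq4: 14
  Seq3 vs Seq4: 12
The smallest is 6, between Seq1 and Seq4.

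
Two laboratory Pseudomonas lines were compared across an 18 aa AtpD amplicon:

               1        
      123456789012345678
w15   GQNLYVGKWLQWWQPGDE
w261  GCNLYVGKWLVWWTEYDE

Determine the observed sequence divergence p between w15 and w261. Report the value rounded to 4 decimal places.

0.2778

The sequences differ at positions 2 (Q/C), 11 (Q/V), 14 (Q/T), 15 (P/E), 16 (G/Y).
There are 5 differences over 18 sites, so p = 5/18 = 0.2778.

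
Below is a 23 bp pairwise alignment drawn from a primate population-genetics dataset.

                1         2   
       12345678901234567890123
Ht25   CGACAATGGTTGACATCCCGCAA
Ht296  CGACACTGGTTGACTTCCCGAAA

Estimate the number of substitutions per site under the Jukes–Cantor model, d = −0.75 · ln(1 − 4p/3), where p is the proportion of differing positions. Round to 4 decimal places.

The sequences differ at positions 6 (A/C), 15 (A/T), 21 (C/A).
p = 3/23 = 0.130435.
d = −0.75 · ln(1 − (4/3)·0.130435) = −0.75 · ln(0.826087) = −0.75 · (-0.191055) = 0.1433.

0.1433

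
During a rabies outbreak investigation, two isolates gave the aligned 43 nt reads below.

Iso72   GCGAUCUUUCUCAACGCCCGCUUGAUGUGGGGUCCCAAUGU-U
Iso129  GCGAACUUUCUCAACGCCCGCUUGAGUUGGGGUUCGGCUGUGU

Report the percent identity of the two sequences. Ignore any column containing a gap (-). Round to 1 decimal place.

Excluding the 1 gap column leaves 42 comparable sites.
Differing sites — 5:U/A; 26:U/G; 27:G/U; 34:C/U; 36:C/G; 37:A/G; 38:A/C.
35 of the 42 comparable sites match, so the percent identity is 35/42 × 100 = 83.3%.

83.3%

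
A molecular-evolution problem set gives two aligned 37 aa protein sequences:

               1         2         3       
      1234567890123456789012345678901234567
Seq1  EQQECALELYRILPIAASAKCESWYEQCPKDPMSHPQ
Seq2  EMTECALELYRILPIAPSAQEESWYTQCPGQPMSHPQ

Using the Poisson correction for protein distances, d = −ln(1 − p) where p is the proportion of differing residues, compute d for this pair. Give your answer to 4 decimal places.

Mismatches occur at site 2 (Q/M), site 3 (Q/T), site 17 (A/P), site 20 (K/Q), site 21 (C/E), site 26 (E/T), site 30 (K/G), site 31 (D/Q).
p = 8/37 = 0.216216.
d = −ln(1 − 0.216216) = −ln(0.783784) = 0.2436.

0.2436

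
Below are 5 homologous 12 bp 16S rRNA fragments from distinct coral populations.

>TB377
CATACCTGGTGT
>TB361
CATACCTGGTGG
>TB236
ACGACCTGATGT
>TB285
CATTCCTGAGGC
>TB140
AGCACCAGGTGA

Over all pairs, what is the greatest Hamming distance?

Pairwise Hamming distances:
  TB377 vs TB361: 1
  TB377 vs TB236: 4
  TB377 vs TB285: 4
  TB377 vs TB140: 5
  TB361 vs TB236: 5
  TB361 vs TB285: 4
  TB361 vs TB140: 5
  TB236 vs TB285: 6
  TB236 vs TB140: 5
  TB285 vs TB140: 8
The largest is 8, between TB285 and TB140.

8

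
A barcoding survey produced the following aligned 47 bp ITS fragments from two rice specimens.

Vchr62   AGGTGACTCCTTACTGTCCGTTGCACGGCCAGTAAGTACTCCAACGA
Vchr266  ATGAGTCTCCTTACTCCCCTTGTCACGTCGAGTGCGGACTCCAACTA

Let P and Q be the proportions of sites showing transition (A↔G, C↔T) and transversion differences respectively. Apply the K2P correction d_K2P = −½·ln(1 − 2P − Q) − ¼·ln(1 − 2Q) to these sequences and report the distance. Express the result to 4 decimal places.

0.3867

The sequences differ at positions 2 (G/T, transversion), 4 (T/A, transversion), 6 (A/T, transversion), 16 (G/C, transversion), 17 (T/C, transition), 20 (G/T, transversion), 22 (T/G, transversion), 23 (G/T, transversion), 28 (G/T, transversion), 30 (C/G, transversion), 34 (A/G, transition), 35 (A/C, transversion), 37 (T/G, transversion), 46 (G/T, transversion).
Of the 14 differences, 2 transitions and 12 transversions over 47 sites: P = 2/47 = 0.042553, Q = 12/47 = 0.255319.
d = −0.5·ln(0.659575) − 0.25·ln(0.489362) = −0.5·(-0.416160) − 0.25·(-0.714653) = 0.3867.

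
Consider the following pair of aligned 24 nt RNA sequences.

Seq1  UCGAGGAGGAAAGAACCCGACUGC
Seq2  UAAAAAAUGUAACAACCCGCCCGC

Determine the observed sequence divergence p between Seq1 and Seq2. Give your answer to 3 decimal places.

Mismatches occur at site 2 (C↔A), site 3 (G↔A), site 5 (G↔A), site 6 (G↔A), site 8 (G↔U), site 10 (A↔U), site 13 (G↔C), site 20 (A↔C), site 22 (U↔C).
There are 9 differences over 24 sites, so p = 9/24 = 0.375.

0.375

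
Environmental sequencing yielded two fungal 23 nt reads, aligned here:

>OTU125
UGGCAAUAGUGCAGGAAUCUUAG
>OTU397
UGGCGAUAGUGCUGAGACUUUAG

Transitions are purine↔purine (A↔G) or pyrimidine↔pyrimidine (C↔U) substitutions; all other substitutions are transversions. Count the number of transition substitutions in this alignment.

5

The sequences differ at positions 5 (A/G, transition), 13 (A/U, transversion), 15 (G/A, transition), 16 (A/G, transition), 18 (U/C, transition), 19 (C/U, transition).
Of the 6 differences, 5 transitions and 1 transversion, so the answer is 5.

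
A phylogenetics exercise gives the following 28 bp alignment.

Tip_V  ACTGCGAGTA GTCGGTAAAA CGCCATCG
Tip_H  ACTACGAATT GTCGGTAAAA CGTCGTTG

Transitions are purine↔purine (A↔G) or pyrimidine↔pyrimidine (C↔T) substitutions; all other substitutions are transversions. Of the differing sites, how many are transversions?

1

The sequences differ at positions 4 (G/A, transition), 8 (G/A, transition), 10 (A/T, transversion), 23 (C/T, transition), 25 (A/G, transition), 27 (C/T, transition).
Of the 6 differences, 5 transitions and 1 transversion, so the answer is 1.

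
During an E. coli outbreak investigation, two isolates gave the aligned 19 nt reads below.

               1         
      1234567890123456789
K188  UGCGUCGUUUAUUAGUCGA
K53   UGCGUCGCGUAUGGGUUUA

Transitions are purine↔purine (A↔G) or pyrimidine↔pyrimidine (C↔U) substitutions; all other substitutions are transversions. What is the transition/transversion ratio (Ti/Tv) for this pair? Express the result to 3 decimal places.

1.000

The sequences differ at positions 8 (U/C, transition), 9 (U/G, transversion), 13 (U/G, transversion), 14 (A/G, transition), 17 (C/U, transition), 18 (G/U, transversion).
Of the 6 differences, 3 transitions and 3 transversions, so Ti/Tv = 3/3 = 1.000.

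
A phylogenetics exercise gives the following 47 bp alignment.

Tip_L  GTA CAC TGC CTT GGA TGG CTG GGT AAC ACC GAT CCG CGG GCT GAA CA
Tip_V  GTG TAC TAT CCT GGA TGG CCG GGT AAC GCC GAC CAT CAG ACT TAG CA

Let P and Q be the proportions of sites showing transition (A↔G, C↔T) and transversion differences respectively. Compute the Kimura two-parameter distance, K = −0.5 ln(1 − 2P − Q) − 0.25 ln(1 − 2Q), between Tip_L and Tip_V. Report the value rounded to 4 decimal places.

0.4137

The sequences differ at positions 3 (A/G, transition), 4 (C/T, transition), 8 (G/A, transition), 9 (C/T, transition), 11 (T/C, transition), 20 (T/C, transition), 28 (A/G, transition), 33 (T/C, transition), 35 (C/A, transversion), 36 (G/T, transversion), 38 (G/A, transition), 40 (G/A, transition), 43 (G/T, transversion), 45 (A/G, transition).
Of the 14 differences, 11 transitions and 3 transversions over 47 sites: P = 11/47 = 0.234043, Q = 3/47 = 0.063830.
d = −0.5·ln(0.468084) − 0.25·ln(0.872340) = −0.5·(-0.759108) − 0.25·(-0.136576) = 0.4137.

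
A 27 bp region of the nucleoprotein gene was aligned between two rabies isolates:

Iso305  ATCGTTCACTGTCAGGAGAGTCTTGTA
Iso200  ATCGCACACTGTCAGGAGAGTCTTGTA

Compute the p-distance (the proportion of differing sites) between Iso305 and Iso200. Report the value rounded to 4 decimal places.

Mismatches occur at site 5 (T↔C), site 6 (T↔A).
There are 2 differences over 27 sites, so p = 2/27 = 0.0741.

0.0741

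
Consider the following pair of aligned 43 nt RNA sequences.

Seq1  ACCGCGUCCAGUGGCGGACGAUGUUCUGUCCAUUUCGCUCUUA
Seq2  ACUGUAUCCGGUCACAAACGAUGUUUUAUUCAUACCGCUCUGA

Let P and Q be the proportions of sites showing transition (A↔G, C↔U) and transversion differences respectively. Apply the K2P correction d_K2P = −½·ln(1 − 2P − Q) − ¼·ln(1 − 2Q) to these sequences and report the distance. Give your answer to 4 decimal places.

Differing sites — 3:C/U (Ti); 5:C/U (Ti); 6:G/A (Ti); 10:A/G (Ti); 13:G/C (Tv); 14:G/A (Ti); 16:G/A (Ti); 17:G/A (Ti); 26:C/U (Ti); 28:G/A (Ti); 30:C/U (Ti); 34:U/A (Tv); 35:U/C (Ti); 42:U/G (Tv).
Of the 14 differences, 11 transitions and 3 transversions over 43 sites: P = 11/43 = 0.255814, Q = 3/43 = 0.069767.
d = −0.5·ln(0.418605) − 0.25·ln(0.860466) = −0.5·(-0.870828) − 0.25·(-0.150281) = 0.4730.

0.4730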